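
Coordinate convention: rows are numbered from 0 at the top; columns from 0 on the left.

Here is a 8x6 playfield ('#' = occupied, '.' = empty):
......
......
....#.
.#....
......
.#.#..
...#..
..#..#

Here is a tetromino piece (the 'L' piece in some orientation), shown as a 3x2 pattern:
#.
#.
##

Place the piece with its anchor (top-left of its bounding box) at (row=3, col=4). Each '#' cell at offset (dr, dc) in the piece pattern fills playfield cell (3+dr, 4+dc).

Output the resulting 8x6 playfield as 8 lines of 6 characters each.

Answer: ......
......
....#.
.#..#.
....#.
.#.###
...#..
..#..#

Derivation:
Fill (3+0,4+0) = (3,4)
Fill (3+1,4+0) = (4,4)
Fill (3+2,4+0) = (5,4)
Fill (3+2,4+1) = (5,5)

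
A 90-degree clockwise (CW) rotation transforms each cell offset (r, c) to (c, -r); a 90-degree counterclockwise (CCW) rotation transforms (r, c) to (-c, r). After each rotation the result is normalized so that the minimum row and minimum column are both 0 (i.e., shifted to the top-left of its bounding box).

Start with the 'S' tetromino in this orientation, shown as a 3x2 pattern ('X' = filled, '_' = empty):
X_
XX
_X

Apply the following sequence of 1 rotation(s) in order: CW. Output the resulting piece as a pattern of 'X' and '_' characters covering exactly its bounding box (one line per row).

Answer: _XX
XX_

Derivation:
Start:
X_
XX
_X
After rotation 1 (CW):
_XX
XX_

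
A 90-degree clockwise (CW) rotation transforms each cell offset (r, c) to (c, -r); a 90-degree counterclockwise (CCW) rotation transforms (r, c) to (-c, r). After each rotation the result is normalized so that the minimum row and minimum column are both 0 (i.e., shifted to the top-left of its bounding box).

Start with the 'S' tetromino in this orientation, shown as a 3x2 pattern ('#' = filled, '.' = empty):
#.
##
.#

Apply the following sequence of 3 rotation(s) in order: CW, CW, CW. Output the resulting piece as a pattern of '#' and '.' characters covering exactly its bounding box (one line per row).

Start:
#.
##
.#
After rotation 1 (CW):
.##
##.
After rotation 2 (CW):
#.
##
.#
After rotation 3 (CW):
.##
##.

Answer: .##
##.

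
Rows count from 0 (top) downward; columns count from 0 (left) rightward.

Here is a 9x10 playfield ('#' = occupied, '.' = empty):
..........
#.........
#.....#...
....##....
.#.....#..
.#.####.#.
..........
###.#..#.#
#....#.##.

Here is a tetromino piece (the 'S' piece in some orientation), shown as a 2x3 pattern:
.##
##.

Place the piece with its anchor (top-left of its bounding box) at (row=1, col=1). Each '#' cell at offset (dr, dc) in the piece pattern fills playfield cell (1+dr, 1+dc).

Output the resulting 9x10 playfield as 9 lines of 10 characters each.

Answer: ..........
#.##......
###...#...
....##....
.#.....#..
.#.####.#.
..........
###.#..#.#
#....#.##.

Derivation:
Fill (1+0,1+1) = (1,2)
Fill (1+0,1+2) = (1,3)
Fill (1+1,1+0) = (2,1)
Fill (1+1,1+1) = (2,2)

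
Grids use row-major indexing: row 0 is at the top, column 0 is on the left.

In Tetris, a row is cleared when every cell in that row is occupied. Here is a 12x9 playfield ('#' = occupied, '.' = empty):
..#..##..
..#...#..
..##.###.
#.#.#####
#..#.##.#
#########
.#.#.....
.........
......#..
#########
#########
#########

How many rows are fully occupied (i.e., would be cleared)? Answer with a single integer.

Answer: 4

Derivation:
Check each row:
  row 0: 6 empty cells -> not full
  row 1: 7 empty cells -> not full
  row 2: 4 empty cells -> not full
  row 3: 2 empty cells -> not full
  row 4: 4 empty cells -> not full
  row 5: 0 empty cells -> FULL (clear)
  row 6: 7 empty cells -> not full
  row 7: 9 empty cells -> not full
  row 8: 8 empty cells -> not full
  row 9: 0 empty cells -> FULL (clear)
  row 10: 0 empty cells -> FULL (clear)
  row 11: 0 empty cells -> FULL (clear)
Total rows cleared: 4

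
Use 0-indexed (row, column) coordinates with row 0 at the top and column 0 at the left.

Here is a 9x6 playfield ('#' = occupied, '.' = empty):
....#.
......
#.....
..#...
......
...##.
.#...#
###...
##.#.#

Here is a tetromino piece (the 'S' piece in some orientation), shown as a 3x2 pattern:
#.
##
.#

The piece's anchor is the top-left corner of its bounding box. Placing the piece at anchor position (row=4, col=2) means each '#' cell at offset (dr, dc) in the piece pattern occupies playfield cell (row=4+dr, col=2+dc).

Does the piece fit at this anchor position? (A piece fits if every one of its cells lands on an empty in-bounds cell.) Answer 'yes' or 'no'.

Answer: no

Derivation:
Check each piece cell at anchor (4, 2):
  offset (0,0) -> (4,2): empty -> OK
  offset (1,0) -> (5,2): empty -> OK
  offset (1,1) -> (5,3): occupied ('#') -> FAIL
  offset (2,1) -> (6,3): empty -> OK
All cells valid: no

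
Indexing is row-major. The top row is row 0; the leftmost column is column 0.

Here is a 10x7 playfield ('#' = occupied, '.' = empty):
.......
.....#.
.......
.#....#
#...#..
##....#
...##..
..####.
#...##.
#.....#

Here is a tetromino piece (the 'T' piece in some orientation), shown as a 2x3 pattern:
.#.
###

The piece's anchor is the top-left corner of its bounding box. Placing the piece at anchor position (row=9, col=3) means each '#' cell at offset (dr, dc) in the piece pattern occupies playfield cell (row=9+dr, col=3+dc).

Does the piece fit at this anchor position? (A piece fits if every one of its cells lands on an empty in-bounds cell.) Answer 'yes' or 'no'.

Answer: no

Derivation:
Check each piece cell at anchor (9, 3):
  offset (0,1) -> (9,4): empty -> OK
  offset (1,0) -> (10,3): out of bounds -> FAIL
  offset (1,1) -> (10,4): out of bounds -> FAIL
  offset (1,2) -> (10,5): out of bounds -> FAIL
All cells valid: no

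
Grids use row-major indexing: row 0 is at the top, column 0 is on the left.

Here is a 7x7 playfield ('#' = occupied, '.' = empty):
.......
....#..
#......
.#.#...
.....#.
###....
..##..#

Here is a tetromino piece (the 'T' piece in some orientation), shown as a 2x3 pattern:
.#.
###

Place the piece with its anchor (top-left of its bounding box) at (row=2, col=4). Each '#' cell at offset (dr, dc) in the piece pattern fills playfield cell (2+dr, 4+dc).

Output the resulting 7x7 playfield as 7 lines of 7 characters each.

Answer: .......
....#..
#....#.
.#.####
.....#.
###....
..##..#

Derivation:
Fill (2+0,4+1) = (2,5)
Fill (2+1,4+0) = (3,4)
Fill (2+1,4+1) = (3,5)
Fill (2+1,4+2) = (3,6)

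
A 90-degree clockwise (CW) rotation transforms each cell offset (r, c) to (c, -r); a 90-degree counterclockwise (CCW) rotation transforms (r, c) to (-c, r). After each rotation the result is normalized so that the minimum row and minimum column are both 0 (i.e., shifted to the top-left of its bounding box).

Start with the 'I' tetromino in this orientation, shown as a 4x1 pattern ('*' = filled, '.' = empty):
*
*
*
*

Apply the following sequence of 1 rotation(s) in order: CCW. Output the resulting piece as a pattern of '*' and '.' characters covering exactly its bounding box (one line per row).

Start:
*
*
*
*
After rotation 1 (CCW):
****

Answer: ****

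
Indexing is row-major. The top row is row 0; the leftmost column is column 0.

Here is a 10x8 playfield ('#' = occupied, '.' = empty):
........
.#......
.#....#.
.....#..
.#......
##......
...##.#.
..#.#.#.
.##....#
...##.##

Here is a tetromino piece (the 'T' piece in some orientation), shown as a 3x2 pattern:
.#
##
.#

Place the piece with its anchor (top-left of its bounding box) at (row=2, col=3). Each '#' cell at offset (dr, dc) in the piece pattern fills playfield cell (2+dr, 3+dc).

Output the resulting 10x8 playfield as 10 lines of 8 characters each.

Answer: ........
.#......
.#..#.#.
...###..
.#..#...
##......
...##.#.
..#.#.#.
.##....#
...##.##

Derivation:
Fill (2+0,3+1) = (2,4)
Fill (2+1,3+0) = (3,3)
Fill (2+1,3+1) = (3,4)
Fill (2+2,3+1) = (4,4)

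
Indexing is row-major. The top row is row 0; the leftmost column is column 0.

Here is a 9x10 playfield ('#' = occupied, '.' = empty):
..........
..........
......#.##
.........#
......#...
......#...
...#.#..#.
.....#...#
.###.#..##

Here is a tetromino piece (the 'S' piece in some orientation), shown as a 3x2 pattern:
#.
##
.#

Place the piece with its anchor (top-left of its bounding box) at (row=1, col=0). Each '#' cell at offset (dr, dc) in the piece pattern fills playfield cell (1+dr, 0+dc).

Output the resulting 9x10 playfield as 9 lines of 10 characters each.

Answer: ..........
#.........
##....#.##
.#.......#
......#...
......#...
...#.#..#.
.....#...#
.###.#..##

Derivation:
Fill (1+0,0+0) = (1,0)
Fill (1+1,0+0) = (2,0)
Fill (1+1,0+1) = (2,1)
Fill (1+2,0+1) = (3,1)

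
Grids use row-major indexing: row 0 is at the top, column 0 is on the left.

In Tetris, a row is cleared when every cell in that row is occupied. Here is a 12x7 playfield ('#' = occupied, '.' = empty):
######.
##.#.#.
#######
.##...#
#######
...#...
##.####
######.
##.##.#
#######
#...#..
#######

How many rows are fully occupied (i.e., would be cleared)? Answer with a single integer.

Check each row:
  row 0: 1 empty cell -> not full
  row 1: 3 empty cells -> not full
  row 2: 0 empty cells -> FULL (clear)
  row 3: 4 empty cells -> not full
  row 4: 0 empty cells -> FULL (clear)
  row 5: 6 empty cells -> not full
  row 6: 1 empty cell -> not full
  row 7: 1 empty cell -> not full
  row 8: 2 empty cells -> not full
  row 9: 0 empty cells -> FULL (clear)
  row 10: 5 empty cells -> not full
  row 11: 0 empty cells -> FULL (clear)
Total rows cleared: 4

Answer: 4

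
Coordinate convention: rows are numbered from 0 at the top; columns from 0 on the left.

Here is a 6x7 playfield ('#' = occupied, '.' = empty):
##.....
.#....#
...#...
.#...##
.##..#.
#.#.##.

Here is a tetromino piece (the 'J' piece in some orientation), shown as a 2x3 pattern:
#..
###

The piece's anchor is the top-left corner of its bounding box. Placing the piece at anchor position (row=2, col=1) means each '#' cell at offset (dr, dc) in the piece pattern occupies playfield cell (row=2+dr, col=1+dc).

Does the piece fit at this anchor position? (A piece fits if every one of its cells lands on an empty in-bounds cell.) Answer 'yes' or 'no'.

Check each piece cell at anchor (2, 1):
  offset (0,0) -> (2,1): empty -> OK
  offset (1,0) -> (3,1): occupied ('#') -> FAIL
  offset (1,1) -> (3,2): empty -> OK
  offset (1,2) -> (3,3): empty -> OK
All cells valid: no

Answer: no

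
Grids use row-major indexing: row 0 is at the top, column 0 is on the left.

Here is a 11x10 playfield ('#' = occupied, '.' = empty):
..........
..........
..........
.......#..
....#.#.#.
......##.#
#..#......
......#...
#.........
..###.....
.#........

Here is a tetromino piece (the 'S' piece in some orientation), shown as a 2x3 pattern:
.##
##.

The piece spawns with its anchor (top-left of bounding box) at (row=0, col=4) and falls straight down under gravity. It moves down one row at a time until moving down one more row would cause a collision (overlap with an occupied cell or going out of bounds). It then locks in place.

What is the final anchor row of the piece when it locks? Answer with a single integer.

Answer: 2

Derivation:
Spawn at (row=0, col=4). Try each row:
  row 0: fits
  row 1: fits
  row 2: fits
  row 3: blocked -> lock at row 2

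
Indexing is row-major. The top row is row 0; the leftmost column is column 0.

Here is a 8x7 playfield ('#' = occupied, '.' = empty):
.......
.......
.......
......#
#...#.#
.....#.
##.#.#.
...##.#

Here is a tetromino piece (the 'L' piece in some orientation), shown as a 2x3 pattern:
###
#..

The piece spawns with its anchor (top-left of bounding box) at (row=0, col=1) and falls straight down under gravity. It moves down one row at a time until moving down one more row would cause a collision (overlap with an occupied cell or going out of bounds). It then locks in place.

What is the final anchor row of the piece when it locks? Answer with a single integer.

Spawn at (row=0, col=1). Try each row:
  row 0: fits
  row 1: fits
  row 2: fits
  row 3: fits
  row 4: fits
  row 5: blocked -> lock at row 4

Answer: 4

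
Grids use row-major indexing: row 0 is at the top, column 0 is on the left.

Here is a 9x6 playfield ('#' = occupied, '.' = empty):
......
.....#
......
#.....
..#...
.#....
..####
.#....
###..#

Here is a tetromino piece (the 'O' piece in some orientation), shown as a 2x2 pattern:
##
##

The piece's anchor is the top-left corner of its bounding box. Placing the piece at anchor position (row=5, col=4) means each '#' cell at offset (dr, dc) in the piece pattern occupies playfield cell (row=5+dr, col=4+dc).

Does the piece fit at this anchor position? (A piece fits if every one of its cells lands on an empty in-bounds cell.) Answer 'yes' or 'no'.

Check each piece cell at anchor (5, 4):
  offset (0,0) -> (5,4): empty -> OK
  offset (0,1) -> (5,5): empty -> OK
  offset (1,0) -> (6,4): occupied ('#') -> FAIL
  offset (1,1) -> (6,5): occupied ('#') -> FAIL
All cells valid: no

Answer: no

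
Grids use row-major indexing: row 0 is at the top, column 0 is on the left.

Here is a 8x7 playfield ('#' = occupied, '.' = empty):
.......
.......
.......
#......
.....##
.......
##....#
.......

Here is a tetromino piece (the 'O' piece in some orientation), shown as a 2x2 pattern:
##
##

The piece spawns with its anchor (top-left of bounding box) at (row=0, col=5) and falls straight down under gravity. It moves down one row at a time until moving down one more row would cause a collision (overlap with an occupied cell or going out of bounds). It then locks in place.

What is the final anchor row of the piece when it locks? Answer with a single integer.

Spawn at (row=0, col=5). Try each row:
  row 0: fits
  row 1: fits
  row 2: fits
  row 3: blocked -> lock at row 2

Answer: 2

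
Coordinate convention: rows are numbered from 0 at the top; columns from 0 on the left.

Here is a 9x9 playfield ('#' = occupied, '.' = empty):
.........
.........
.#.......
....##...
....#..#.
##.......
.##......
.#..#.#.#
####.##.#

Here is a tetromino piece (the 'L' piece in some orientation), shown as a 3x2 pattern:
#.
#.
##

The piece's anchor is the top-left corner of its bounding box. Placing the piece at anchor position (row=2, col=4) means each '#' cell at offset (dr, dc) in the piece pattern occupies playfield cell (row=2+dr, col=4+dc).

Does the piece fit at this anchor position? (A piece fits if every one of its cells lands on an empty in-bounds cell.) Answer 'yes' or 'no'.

Answer: no

Derivation:
Check each piece cell at anchor (2, 4):
  offset (0,0) -> (2,4): empty -> OK
  offset (1,0) -> (3,4): occupied ('#') -> FAIL
  offset (2,0) -> (4,4): occupied ('#') -> FAIL
  offset (2,1) -> (4,5): empty -> OK
All cells valid: no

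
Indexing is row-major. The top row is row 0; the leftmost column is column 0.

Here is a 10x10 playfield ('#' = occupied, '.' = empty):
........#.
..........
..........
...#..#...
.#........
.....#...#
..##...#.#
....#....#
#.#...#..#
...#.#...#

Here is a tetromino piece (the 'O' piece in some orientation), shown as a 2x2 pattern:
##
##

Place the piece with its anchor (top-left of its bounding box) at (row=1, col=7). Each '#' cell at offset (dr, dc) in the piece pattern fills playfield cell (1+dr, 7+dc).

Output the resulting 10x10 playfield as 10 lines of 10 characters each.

Fill (1+0,7+0) = (1,7)
Fill (1+0,7+1) = (1,8)
Fill (1+1,7+0) = (2,7)
Fill (1+1,7+1) = (2,8)

Answer: ........#.
.......##.
.......##.
...#..#...
.#........
.....#...#
..##...#.#
....#....#
#.#...#..#
...#.#...#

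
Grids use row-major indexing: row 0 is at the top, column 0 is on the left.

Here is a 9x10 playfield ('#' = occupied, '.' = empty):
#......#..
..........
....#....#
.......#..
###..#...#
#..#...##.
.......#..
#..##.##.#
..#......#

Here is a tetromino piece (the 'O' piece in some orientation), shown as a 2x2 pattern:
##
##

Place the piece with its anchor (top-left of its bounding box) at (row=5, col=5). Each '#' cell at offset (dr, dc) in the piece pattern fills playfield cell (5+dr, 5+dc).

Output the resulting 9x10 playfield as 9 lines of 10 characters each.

Answer: #......#..
..........
....#....#
.......#..
###..#...#
#..#.####.
.....###..
#..##.##.#
..#......#

Derivation:
Fill (5+0,5+0) = (5,5)
Fill (5+0,5+1) = (5,6)
Fill (5+1,5+0) = (6,5)
Fill (5+1,5+1) = (6,6)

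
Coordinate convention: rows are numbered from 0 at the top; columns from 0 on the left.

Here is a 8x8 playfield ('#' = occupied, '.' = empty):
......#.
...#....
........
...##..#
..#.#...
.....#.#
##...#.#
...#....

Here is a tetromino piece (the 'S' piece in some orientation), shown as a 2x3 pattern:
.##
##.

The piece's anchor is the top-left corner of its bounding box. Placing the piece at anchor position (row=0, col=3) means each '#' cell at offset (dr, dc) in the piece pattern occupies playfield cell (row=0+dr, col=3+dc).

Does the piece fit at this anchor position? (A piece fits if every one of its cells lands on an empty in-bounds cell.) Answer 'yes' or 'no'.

Answer: no

Derivation:
Check each piece cell at anchor (0, 3):
  offset (0,1) -> (0,4): empty -> OK
  offset (0,2) -> (0,5): empty -> OK
  offset (1,0) -> (1,3): occupied ('#') -> FAIL
  offset (1,1) -> (1,4): empty -> OK
All cells valid: no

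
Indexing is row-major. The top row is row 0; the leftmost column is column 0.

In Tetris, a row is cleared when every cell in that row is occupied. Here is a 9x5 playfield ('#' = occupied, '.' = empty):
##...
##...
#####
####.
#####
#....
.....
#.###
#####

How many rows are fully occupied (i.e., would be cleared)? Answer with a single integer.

Answer: 3

Derivation:
Check each row:
  row 0: 3 empty cells -> not full
  row 1: 3 empty cells -> not full
  row 2: 0 empty cells -> FULL (clear)
  row 3: 1 empty cell -> not full
  row 4: 0 empty cells -> FULL (clear)
  row 5: 4 empty cells -> not full
  row 6: 5 empty cells -> not full
  row 7: 1 empty cell -> not full
  row 8: 0 empty cells -> FULL (clear)
Total rows cleared: 3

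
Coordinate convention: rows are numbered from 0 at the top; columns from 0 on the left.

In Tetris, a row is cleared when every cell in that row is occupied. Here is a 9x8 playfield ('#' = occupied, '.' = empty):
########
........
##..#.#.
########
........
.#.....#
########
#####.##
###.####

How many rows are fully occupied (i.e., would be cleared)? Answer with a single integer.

Check each row:
  row 0: 0 empty cells -> FULL (clear)
  row 1: 8 empty cells -> not full
  row 2: 4 empty cells -> not full
  row 3: 0 empty cells -> FULL (clear)
  row 4: 8 empty cells -> not full
  row 5: 6 empty cells -> not full
  row 6: 0 empty cells -> FULL (clear)
  row 7: 1 empty cell -> not full
  row 8: 1 empty cell -> not full
Total rows cleared: 3

Answer: 3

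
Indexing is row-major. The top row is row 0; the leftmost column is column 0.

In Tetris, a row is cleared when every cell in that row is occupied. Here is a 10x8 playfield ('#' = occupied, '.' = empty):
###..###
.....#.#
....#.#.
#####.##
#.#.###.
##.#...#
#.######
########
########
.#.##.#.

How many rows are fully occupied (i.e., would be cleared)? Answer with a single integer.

Answer: 2

Derivation:
Check each row:
  row 0: 2 empty cells -> not full
  row 1: 6 empty cells -> not full
  row 2: 6 empty cells -> not full
  row 3: 1 empty cell -> not full
  row 4: 3 empty cells -> not full
  row 5: 4 empty cells -> not full
  row 6: 1 empty cell -> not full
  row 7: 0 empty cells -> FULL (clear)
  row 8: 0 empty cells -> FULL (clear)
  row 9: 4 empty cells -> not full
Total rows cleared: 2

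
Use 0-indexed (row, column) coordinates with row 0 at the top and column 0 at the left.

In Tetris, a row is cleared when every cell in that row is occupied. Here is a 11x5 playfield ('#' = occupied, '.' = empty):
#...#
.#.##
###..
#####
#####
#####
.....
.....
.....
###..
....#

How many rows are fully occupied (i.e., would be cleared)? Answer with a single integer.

Answer: 3

Derivation:
Check each row:
  row 0: 3 empty cells -> not full
  row 1: 2 empty cells -> not full
  row 2: 2 empty cells -> not full
  row 3: 0 empty cells -> FULL (clear)
  row 4: 0 empty cells -> FULL (clear)
  row 5: 0 empty cells -> FULL (clear)
  row 6: 5 empty cells -> not full
  row 7: 5 empty cells -> not full
  row 8: 5 empty cells -> not full
  row 9: 2 empty cells -> not full
  row 10: 4 empty cells -> not full
Total rows cleared: 3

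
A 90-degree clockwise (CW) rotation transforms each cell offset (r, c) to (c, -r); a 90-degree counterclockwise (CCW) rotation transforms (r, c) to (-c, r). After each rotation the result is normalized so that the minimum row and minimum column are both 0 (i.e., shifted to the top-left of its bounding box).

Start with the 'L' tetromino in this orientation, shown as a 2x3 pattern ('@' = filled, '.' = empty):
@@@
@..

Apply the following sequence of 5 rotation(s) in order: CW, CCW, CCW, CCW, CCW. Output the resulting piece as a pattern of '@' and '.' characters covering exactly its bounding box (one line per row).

Answer: @@
.@
.@

Derivation:
Start:
@@@
@..
After rotation 1 (CW):
@@
.@
.@
After rotation 2 (CCW):
@@@
@..
After rotation 3 (CCW):
@.
@.
@@
After rotation 4 (CCW):
..@
@@@
After rotation 5 (CCW):
@@
.@
.@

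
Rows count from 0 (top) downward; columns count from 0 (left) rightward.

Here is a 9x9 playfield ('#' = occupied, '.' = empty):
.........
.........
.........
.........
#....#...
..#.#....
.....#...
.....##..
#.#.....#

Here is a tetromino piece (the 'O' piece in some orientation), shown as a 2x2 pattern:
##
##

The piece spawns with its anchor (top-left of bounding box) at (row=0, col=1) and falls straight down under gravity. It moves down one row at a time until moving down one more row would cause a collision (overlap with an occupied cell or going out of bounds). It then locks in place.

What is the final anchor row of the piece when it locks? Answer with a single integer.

Spawn at (row=0, col=1). Try each row:
  row 0: fits
  row 1: fits
  row 2: fits
  row 3: fits
  row 4: blocked -> lock at row 3

Answer: 3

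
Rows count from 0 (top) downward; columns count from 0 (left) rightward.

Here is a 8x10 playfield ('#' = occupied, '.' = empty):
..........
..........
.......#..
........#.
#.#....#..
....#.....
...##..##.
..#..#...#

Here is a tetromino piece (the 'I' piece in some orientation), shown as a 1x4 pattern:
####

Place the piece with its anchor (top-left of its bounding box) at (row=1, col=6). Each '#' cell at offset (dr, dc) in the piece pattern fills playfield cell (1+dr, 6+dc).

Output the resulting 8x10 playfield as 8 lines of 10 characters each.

Fill (1+0,6+0) = (1,6)
Fill (1+0,6+1) = (1,7)
Fill (1+0,6+2) = (1,8)
Fill (1+0,6+3) = (1,9)

Answer: ..........
......####
.......#..
........#.
#.#....#..
....#.....
...##..##.
..#..#...#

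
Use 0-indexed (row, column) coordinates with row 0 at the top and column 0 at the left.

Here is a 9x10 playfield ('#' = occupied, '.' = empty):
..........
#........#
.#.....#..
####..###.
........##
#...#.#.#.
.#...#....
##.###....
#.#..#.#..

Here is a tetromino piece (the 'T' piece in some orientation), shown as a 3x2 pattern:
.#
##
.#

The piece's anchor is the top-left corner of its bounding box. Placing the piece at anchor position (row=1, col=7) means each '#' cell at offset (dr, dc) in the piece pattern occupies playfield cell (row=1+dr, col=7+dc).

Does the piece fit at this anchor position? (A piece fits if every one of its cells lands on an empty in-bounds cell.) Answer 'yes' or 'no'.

Check each piece cell at anchor (1, 7):
  offset (0,1) -> (1,8): empty -> OK
  offset (1,0) -> (2,7): occupied ('#') -> FAIL
  offset (1,1) -> (2,8): empty -> OK
  offset (2,1) -> (3,8): occupied ('#') -> FAIL
All cells valid: no

Answer: no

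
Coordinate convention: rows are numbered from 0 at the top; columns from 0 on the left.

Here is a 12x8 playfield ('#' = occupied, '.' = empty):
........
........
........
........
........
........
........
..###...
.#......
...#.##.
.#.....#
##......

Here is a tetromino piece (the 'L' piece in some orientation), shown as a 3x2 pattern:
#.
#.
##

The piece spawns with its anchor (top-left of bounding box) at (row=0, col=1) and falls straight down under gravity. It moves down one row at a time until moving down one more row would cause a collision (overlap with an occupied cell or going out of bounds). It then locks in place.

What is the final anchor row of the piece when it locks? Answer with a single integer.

Answer: 4

Derivation:
Spawn at (row=0, col=1). Try each row:
  row 0: fits
  row 1: fits
  row 2: fits
  row 3: fits
  row 4: fits
  row 5: blocked -> lock at row 4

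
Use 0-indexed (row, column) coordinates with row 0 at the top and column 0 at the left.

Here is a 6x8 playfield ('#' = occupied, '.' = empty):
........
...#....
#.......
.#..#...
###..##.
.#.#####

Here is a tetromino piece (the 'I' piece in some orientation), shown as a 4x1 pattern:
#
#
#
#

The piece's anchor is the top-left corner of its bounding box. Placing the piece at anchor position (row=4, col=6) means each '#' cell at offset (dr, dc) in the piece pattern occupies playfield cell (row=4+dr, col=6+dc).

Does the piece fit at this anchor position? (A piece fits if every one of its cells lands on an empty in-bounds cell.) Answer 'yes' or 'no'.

Check each piece cell at anchor (4, 6):
  offset (0,0) -> (4,6): occupied ('#') -> FAIL
  offset (1,0) -> (5,6): occupied ('#') -> FAIL
  offset (2,0) -> (6,6): out of bounds -> FAIL
  offset (3,0) -> (7,6): out of bounds -> FAIL
All cells valid: no

Answer: no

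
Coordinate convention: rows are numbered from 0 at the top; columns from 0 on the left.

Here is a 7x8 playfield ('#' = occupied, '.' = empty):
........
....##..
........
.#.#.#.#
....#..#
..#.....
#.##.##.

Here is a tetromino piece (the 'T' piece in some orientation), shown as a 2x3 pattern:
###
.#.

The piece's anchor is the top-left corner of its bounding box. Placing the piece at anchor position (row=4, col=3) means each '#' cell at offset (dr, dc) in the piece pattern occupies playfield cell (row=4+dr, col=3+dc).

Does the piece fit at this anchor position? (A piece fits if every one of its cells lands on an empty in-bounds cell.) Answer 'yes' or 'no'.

Answer: no

Derivation:
Check each piece cell at anchor (4, 3):
  offset (0,0) -> (4,3): empty -> OK
  offset (0,1) -> (4,4): occupied ('#') -> FAIL
  offset (0,2) -> (4,5): empty -> OK
  offset (1,1) -> (5,4): empty -> OK
All cells valid: no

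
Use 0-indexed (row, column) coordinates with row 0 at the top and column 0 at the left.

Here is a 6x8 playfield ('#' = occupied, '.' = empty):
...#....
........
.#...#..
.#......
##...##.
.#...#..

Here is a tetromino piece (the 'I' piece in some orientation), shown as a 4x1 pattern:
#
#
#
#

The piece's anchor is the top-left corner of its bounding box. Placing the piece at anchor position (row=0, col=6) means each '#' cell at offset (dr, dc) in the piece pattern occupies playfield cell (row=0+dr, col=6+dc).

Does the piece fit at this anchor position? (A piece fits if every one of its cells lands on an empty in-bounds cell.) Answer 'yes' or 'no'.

Check each piece cell at anchor (0, 6):
  offset (0,0) -> (0,6): empty -> OK
  offset (1,0) -> (1,6): empty -> OK
  offset (2,0) -> (2,6): empty -> OK
  offset (3,0) -> (3,6): empty -> OK
All cells valid: yes

Answer: yes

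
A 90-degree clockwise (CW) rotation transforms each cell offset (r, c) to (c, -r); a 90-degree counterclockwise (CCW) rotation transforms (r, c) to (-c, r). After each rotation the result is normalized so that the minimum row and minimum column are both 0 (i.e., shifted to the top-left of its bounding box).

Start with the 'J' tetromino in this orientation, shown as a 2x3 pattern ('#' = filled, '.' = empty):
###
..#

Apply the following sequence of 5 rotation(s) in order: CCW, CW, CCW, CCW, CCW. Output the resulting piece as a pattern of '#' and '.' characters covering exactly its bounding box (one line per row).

Answer: .#
.#
##

Derivation:
Start:
###
..#
After rotation 1 (CCW):
##
#.
#.
After rotation 2 (CW):
###
..#
After rotation 3 (CCW):
##
#.
#.
After rotation 4 (CCW):
#..
###
After rotation 5 (CCW):
.#
.#
##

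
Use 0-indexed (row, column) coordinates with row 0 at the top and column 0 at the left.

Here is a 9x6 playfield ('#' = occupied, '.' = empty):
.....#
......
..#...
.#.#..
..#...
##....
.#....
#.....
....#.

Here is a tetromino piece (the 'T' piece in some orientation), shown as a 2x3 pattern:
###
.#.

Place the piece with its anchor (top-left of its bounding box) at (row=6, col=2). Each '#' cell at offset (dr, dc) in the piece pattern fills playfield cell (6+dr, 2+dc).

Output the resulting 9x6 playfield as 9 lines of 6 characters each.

Fill (6+0,2+0) = (6,2)
Fill (6+0,2+1) = (6,3)
Fill (6+0,2+2) = (6,4)
Fill (6+1,2+1) = (7,3)

Answer: .....#
......
..#...
.#.#..
..#...
##....
.####.
#..#..
....#.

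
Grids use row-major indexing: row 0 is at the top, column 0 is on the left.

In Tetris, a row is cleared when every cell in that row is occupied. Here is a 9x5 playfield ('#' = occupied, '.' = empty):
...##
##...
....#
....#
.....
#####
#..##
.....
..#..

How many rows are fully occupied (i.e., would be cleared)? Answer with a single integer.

Answer: 1

Derivation:
Check each row:
  row 0: 3 empty cells -> not full
  row 1: 3 empty cells -> not full
  row 2: 4 empty cells -> not full
  row 3: 4 empty cells -> not full
  row 4: 5 empty cells -> not full
  row 5: 0 empty cells -> FULL (clear)
  row 6: 2 empty cells -> not full
  row 7: 5 empty cells -> not full
  row 8: 4 empty cells -> not full
Total rows cleared: 1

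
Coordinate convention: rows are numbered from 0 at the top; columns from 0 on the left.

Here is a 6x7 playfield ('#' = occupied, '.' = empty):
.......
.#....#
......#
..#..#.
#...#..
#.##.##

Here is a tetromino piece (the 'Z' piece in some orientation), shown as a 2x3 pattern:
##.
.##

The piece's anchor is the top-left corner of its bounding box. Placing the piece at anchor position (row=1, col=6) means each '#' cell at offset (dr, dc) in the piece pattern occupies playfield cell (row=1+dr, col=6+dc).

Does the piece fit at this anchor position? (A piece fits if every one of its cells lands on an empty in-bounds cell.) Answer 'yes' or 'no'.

Answer: no

Derivation:
Check each piece cell at anchor (1, 6):
  offset (0,0) -> (1,6): occupied ('#') -> FAIL
  offset (0,1) -> (1,7): out of bounds -> FAIL
  offset (1,1) -> (2,7): out of bounds -> FAIL
  offset (1,2) -> (2,8): out of bounds -> FAIL
All cells valid: no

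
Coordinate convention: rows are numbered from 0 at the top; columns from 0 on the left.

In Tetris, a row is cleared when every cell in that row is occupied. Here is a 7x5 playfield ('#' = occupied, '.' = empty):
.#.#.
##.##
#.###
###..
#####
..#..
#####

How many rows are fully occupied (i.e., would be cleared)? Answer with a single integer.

Check each row:
  row 0: 3 empty cells -> not full
  row 1: 1 empty cell -> not full
  row 2: 1 empty cell -> not full
  row 3: 2 empty cells -> not full
  row 4: 0 empty cells -> FULL (clear)
  row 5: 4 empty cells -> not full
  row 6: 0 empty cells -> FULL (clear)
Total rows cleared: 2

Answer: 2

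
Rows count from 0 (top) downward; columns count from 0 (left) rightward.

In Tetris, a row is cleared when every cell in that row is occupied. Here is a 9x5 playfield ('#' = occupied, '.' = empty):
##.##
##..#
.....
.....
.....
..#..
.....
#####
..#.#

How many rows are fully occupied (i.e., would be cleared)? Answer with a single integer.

Check each row:
  row 0: 1 empty cell -> not full
  row 1: 2 empty cells -> not full
  row 2: 5 empty cells -> not full
  row 3: 5 empty cells -> not full
  row 4: 5 empty cells -> not full
  row 5: 4 empty cells -> not full
  row 6: 5 empty cells -> not full
  row 7: 0 empty cells -> FULL (clear)
  row 8: 3 empty cells -> not full
Total rows cleared: 1

Answer: 1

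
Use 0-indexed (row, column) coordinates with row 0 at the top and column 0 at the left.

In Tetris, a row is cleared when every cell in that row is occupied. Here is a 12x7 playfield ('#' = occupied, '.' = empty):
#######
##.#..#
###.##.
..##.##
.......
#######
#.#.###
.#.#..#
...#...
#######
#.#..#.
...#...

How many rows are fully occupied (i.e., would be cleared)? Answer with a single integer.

Answer: 3

Derivation:
Check each row:
  row 0: 0 empty cells -> FULL (clear)
  row 1: 3 empty cells -> not full
  row 2: 2 empty cells -> not full
  row 3: 3 empty cells -> not full
  row 4: 7 empty cells -> not full
  row 5: 0 empty cells -> FULL (clear)
  row 6: 2 empty cells -> not full
  row 7: 4 empty cells -> not full
  row 8: 6 empty cells -> not full
  row 9: 0 empty cells -> FULL (clear)
  row 10: 4 empty cells -> not full
  row 11: 6 empty cells -> not full
Total rows cleared: 3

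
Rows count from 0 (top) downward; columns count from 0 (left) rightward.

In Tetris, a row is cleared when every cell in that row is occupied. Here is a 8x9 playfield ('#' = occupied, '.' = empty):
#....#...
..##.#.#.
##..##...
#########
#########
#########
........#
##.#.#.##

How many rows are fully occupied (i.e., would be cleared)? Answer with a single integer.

Answer: 3

Derivation:
Check each row:
  row 0: 7 empty cells -> not full
  row 1: 5 empty cells -> not full
  row 2: 5 empty cells -> not full
  row 3: 0 empty cells -> FULL (clear)
  row 4: 0 empty cells -> FULL (clear)
  row 5: 0 empty cells -> FULL (clear)
  row 6: 8 empty cells -> not full
  row 7: 3 empty cells -> not full
Total rows cleared: 3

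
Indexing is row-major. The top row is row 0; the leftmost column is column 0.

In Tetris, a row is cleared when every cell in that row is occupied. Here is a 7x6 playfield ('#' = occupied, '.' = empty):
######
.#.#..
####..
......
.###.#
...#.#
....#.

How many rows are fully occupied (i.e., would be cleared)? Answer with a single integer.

Answer: 1

Derivation:
Check each row:
  row 0: 0 empty cells -> FULL (clear)
  row 1: 4 empty cells -> not full
  row 2: 2 empty cells -> not full
  row 3: 6 empty cells -> not full
  row 4: 2 empty cells -> not full
  row 5: 4 empty cells -> not full
  row 6: 5 empty cells -> not full
Total rows cleared: 1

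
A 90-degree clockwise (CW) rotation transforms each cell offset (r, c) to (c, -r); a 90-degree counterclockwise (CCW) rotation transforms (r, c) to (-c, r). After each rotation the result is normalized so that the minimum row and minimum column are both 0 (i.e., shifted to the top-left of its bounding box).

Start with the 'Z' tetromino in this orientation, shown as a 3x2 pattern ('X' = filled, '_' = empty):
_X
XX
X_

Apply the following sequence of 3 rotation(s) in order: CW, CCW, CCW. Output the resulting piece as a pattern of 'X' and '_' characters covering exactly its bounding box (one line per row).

Start:
_X
XX
X_
After rotation 1 (CW):
XX_
_XX
After rotation 2 (CCW):
_X
XX
X_
After rotation 3 (CCW):
XX_
_XX

Answer: XX_
_XX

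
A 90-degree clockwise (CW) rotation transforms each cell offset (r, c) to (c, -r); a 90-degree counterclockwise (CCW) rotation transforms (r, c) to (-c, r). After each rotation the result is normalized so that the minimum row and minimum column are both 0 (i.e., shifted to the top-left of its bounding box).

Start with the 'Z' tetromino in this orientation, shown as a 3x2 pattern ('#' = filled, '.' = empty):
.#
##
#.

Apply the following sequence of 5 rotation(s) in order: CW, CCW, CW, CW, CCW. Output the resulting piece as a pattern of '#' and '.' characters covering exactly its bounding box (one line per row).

Start:
.#
##
#.
After rotation 1 (CW):
##.
.##
After rotation 2 (CCW):
.#
##
#.
After rotation 3 (CW):
##.
.##
After rotation 4 (CW):
.#
##
#.
After rotation 5 (CCW):
##.
.##

Answer: ##.
.##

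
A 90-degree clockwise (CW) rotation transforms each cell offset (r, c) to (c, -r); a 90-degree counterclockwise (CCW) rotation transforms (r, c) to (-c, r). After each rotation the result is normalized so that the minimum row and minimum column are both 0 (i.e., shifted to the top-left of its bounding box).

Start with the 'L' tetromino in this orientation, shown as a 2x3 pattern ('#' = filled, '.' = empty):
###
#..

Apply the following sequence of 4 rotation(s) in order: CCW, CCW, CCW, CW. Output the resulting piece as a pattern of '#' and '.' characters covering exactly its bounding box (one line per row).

Start:
###
#..
After rotation 1 (CCW):
#.
#.
##
After rotation 2 (CCW):
..#
###
After rotation 3 (CCW):
##
.#
.#
After rotation 4 (CW):
..#
###

Answer: ..#
###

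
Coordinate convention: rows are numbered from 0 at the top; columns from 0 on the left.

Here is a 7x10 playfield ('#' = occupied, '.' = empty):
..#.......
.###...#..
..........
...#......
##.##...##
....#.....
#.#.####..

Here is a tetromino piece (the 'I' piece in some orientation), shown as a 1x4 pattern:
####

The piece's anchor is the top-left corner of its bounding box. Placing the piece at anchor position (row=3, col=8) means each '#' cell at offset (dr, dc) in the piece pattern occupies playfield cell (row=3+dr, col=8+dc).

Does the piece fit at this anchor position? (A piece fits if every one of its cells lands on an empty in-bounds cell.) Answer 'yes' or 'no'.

Answer: no

Derivation:
Check each piece cell at anchor (3, 8):
  offset (0,0) -> (3,8): empty -> OK
  offset (0,1) -> (3,9): empty -> OK
  offset (0,2) -> (3,10): out of bounds -> FAIL
  offset (0,3) -> (3,11): out of bounds -> FAIL
All cells valid: no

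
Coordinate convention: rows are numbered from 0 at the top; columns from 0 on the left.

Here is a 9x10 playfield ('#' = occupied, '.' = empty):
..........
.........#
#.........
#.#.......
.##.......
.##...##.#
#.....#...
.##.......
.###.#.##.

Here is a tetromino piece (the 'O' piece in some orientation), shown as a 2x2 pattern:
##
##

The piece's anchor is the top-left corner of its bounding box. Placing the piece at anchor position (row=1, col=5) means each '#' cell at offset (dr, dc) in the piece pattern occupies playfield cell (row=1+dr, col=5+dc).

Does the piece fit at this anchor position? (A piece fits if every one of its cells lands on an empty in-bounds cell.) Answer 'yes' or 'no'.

Answer: yes

Derivation:
Check each piece cell at anchor (1, 5):
  offset (0,0) -> (1,5): empty -> OK
  offset (0,1) -> (1,6): empty -> OK
  offset (1,0) -> (2,5): empty -> OK
  offset (1,1) -> (2,6): empty -> OK
All cells valid: yes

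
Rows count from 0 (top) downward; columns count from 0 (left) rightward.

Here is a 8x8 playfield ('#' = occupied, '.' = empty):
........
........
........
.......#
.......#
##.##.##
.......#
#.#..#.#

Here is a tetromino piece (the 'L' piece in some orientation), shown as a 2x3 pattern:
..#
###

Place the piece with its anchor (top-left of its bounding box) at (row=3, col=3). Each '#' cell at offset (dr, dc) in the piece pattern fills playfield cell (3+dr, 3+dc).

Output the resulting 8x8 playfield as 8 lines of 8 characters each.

Fill (3+0,3+2) = (3,5)
Fill (3+1,3+0) = (4,3)
Fill (3+1,3+1) = (4,4)
Fill (3+1,3+2) = (4,5)

Answer: ........
........
........
.....#.#
...###.#
##.##.##
.......#
#.#..#.#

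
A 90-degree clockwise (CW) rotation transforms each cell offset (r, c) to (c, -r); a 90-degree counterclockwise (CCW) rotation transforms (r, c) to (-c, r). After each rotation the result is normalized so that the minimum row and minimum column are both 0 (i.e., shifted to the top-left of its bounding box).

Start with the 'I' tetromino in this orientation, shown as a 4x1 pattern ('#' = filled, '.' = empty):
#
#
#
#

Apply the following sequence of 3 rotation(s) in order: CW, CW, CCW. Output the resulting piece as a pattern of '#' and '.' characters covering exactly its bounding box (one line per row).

Answer: ####

Derivation:
Start:
#
#
#
#
After rotation 1 (CW):
####
After rotation 2 (CW):
#
#
#
#
After rotation 3 (CCW):
####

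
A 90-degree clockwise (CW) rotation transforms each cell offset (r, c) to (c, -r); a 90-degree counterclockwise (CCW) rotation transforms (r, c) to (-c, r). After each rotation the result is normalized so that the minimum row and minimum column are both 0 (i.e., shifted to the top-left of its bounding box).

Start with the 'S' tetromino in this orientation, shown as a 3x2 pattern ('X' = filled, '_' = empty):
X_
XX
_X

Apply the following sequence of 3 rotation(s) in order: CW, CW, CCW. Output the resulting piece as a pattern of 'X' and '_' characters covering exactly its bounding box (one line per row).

Start:
X_
XX
_X
After rotation 1 (CW):
_XX
XX_
After rotation 2 (CW):
X_
XX
_X
After rotation 3 (CCW):
_XX
XX_

Answer: _XX
XX_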